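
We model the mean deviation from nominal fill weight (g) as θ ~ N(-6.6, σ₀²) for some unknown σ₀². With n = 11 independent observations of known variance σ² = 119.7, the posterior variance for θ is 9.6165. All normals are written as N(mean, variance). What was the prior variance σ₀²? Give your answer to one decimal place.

σ₀² = 82.7

Posterior precision equals prior precision plus data precision: 1/σ_n² = 1/σ₀² + n/σ².
So 1/σ₀² = 1/9.6165 − 11/119.7 = 0.103988 − 0.091896 = 0.012092.
Hence σ₀² = 1/0.012092 ≈ 82.7.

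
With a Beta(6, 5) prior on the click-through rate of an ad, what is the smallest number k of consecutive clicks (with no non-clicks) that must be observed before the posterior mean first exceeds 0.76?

After k clicks and 0 non-clicks the posterior is Beta(6+k, 5), with mean (6+k)/(6+5+k).
Set (6+k)/(11+k) > 0.76 and solve: k > (0.76·11 − 6)/(1 − 0.76) = 9.833.
The smallest integer exceeding 9.833 is 10.

k = 10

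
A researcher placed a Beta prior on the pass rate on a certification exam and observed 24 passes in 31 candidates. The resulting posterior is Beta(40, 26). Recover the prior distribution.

Under Beta–binomial conjugacy the posterior parameters are (a+s, b+f).
So a = 40 − 24 = 16 and b = 26 − 7 = 19.

Beta(16, 19)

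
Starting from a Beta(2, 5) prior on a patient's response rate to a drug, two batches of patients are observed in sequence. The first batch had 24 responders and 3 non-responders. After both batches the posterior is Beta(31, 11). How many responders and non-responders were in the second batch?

Because Beta–binomial updating is additive in the counts, the combined data contributed (α_post−α_prior, β_post−β_prior) successes and failures.
Total across both batches: 31−2=29 responders, 11−5=6 non-responders.
Subtract the first batch: 29−24=5 responders and 6−3=3 non-responders.

5 responders and 3 non-responders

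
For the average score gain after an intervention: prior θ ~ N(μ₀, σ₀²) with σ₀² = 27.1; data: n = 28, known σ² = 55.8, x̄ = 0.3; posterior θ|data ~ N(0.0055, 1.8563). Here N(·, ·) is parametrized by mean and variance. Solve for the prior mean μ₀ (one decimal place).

With known observation variance, the Normal–Normal posterior has precision τ_n = τ₀ + n/σ² and mean μ_n = (τ₀μ₀ + (n/σ²)x̄)/τ_n.
Here τ₀ = 1/27.1 = 0.036900 and τ_data = 28/55.8 = 0.501792, so τ_n = 0.538692.
Rearranging for μ₀: μ₀ = (μ_n·τ_n − τ_data·x̄)/τ₀ = (0.0055·0.538692 − 0.501792·0.3) / 0.036900 = -0.147575/0.036900 ≈ -4.0.

μ₀ = -4.0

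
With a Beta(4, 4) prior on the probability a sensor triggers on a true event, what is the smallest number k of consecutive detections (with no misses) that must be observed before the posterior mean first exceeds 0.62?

After k detections and 0 misses the posterior is Beta(4+k, 4), with mean (4+k)/(4+4+k).
Set (4+k)/(8+k) > 0.62 and solve: k > (0.62·8 − 4)/(1 − 0.62) = 2.526.
The smallest integer exceeding 2.526 is 3, and checking k=3: (7)/(11) = 0.6364 > 0.62.

k = 3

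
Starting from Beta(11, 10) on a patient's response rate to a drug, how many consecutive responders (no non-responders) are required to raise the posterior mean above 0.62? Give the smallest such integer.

After k responders and 0 non-responders the posterior is Beta(11+k, 10), with mean (11+k)/(11+10+k).
Set (11+k)/(21+k) > 0.62 and solve: k > (0.62·21 − 11)/(1 − 0.62) = 5.316.
The smallest integer exceeding 5.316 is 6.

k = 6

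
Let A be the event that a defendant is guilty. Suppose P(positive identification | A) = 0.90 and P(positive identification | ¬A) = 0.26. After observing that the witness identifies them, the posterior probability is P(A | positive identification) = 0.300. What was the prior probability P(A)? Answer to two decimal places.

Bayes' rule in odds form gives O(A|E) = O(A)·[P(E|A)/P(E|¬A)], hence O(A) = O(A|E)/LR.
Posterior odds = 0.300/(1−0.300) = 0.4286. LR = 0.90/0.26 = 3.4615.
Prior odds = 0.4286/3.4615 = 0.1238, so P(A) = 0.1238/(1+0.1238) ≈ 0.11.

P(A) = 0.11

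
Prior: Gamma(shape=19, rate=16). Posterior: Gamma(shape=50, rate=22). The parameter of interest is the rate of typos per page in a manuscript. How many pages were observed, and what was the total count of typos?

n = 6 pages with total 31 typos

A Gamma(α, β) prior (rate parametrization) on a Poisson rate with n observations summing to S gives posterior Gamma(α+S, β+n).
Matching: Σxᵢ = 50 − 19 = 31 and n = 22 − 16 = 6.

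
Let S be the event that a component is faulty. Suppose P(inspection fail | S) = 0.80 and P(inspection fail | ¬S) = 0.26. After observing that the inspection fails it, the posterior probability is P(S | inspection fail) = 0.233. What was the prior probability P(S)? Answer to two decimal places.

In odds form, posterior odds = prior odds × likelihood ratio, so prior odds = posterior odds ÷ LR.
Posterior odds = 0.233/(1−0.233) = 0.3038. LR = 0.80/0.26 = 3.0769.
Prior odds = 0.3038/3.0769 = 0.0987, so P(S) = 0.0987/(1+0.0987) ≈ 0.09.

P(S) = 0.09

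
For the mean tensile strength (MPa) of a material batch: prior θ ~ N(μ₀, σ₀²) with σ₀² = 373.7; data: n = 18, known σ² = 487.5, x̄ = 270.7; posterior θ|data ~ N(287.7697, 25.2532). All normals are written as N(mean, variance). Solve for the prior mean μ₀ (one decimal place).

The posterior mean is a precision-weighted average: μ_n = (τ₀μ₀ + τ_data·x̄)/(τ₀+τ_data), with τ₀=1/σ₀² and τ_data=n/σ².
Here τ₀ = 1/373.7 = 0.002676 and τ_data = 18/487.5 = 0.036923, so τ_n = 0.039599.
Rearranging for μ₀: μ₀ = (μ_n·τ_n − τ_data·x̄)/τ₀ = (287.7697·0.039599 − 0.036923·270.7) / 0.002676 = 1.400336/0.002676 ≈ 523.3.

μ₀ = 523.3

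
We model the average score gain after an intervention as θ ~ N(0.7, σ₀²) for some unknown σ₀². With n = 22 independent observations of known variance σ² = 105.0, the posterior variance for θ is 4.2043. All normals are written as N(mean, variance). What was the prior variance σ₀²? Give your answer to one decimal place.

σ₀² = 35.3

Posterior precision equals prior precision plus data precision: 1/σ_n² = 1/σ₀² + n/σ².
So 1/σ₀² = 1/4.2043 − 22/105.0 = 0.237852 − 0.209524 = 0.028328.
Hence σ₀² = 1/0.028328 ≈ 35.3.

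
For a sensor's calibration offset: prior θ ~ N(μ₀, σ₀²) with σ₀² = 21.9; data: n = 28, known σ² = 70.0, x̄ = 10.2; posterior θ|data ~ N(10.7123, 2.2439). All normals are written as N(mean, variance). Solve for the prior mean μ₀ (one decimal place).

μ₀ = 15.2

With known observation variance, the Normal–Normal posterior has precision τ_n = τ₀ + n/σ² and mean μ_n = (τ₀μ₀ + (n/σ²)x̄)/τ_n.
Here τ₀ = 1/21.9 = 0.045662 and τ_data = 28/70.0 = 0.400000, so τ_n = 0.445662.
Rearranging for μ₀: μ₀ = (μ_n·τ_n − τ_data·x̄)/τ₀ = (10.7123·0.445662 − 0.400000·10.2) / 0.045662 = 0.694065/0.045662 ≈ 15.2.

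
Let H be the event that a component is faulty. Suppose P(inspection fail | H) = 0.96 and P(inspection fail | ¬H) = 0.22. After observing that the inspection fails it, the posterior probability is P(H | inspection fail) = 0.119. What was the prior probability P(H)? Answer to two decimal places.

P(H) = 0.03

In odds form, posterior odds = prior odds × likelihood ratio, so prior odds = posterior odds ÷ LR.
Posterior odds = 0.119/(1−0.119) = 0.1351. LR = 0.96/0.22 = 4.3636.
Prior odds = 0.1351/4.3636 = 0.0310, so P(H) = 0.0310/(1+0.0310) ≈ 0.03.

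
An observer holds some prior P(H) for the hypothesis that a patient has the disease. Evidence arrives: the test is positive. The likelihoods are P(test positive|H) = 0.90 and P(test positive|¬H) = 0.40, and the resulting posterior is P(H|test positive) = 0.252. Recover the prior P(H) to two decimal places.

P(H) = 0.13

Bayes' rule in odds form gives O(H|E) = O(H)·[P(E|H)/P(E|¬H)], hence O(H) = O(H|E)/LR.
Posterior odds = 0.252/(1−0.252) = 0.3369. LR = 0.90/0.40 = 2.2500.
Prior odds = 0.3369/2.2500 = 0.1497, so P(H) = 0.1497/(1+0.1497) ≈ 0.13.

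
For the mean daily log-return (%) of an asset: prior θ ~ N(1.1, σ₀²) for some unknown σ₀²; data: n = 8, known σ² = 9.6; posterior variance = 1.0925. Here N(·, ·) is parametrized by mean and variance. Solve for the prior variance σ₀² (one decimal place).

σ₀² = 12.2

For the Normal–Normal model with known σ², precisions add: τ_n = τ₀ + n/σ².
So 1/σ₀² = 1/1.0925 − 8/9.6 = 0.915332 − 0.833333 = 0.081999.
Hence σ₀² = 1/0.081999 ≈ 12.2.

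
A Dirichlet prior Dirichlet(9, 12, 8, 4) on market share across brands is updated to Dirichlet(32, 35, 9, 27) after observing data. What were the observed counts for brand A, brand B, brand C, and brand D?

counts (23, 23, 1, 23)

For a Dirichlet(α) prior with multinomial counts c, the posterior is Dirichlet(α + c) componentwise.
Counts are posterior − prior componentwise: 32−9=23, 35−12=23, 9−8=1, 27−4=23.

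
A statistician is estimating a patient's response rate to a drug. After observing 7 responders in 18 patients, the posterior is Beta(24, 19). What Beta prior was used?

Under Beta–binomial conjugacy the posterior parameters are (a+s, b+f).
Subtract the data counts: 24−7=17, 19−11=8.

Beta(17, 8)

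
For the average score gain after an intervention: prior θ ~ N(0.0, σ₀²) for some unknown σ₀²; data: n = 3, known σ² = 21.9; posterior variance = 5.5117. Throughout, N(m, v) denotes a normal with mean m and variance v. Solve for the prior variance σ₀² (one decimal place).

Posterior precision equals prior precision plus data precision: 1/σ_n² = 1/σ₀² + n/σ².
So 1/σ₀² = 1/5.5117 − 3/21.9 = 0.181432 − 0.136986 = 0.044446.
Hence σ₀² = 1/0.044446 ≈ 22.5.

σ₀² = 22.5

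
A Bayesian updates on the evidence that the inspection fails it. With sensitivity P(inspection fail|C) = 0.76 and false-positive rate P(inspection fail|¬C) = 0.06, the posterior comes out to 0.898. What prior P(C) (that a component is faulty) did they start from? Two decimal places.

Bayes' rule in odds form gives O(C|E) = O(C)·[P(E|C)/P(E|¬C)], hence O(C) = O(C|E)/LR.
Posterior odds = 0.898/(1−0.898) = 8.8039. LR = 0.76/0.06 = 12.6667.
Prior odds = 8.8039/12.6667 = 0.6950, so P(C) = 0.6950/(1+0.6950) ≈ 0.41.

P(C) = 0.41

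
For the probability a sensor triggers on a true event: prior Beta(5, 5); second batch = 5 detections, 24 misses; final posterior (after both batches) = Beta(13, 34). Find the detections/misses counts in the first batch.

3 detections and 5 misses

Because Beta–binomial updating is additive in the counts, the combined data contributed (α_post−α_prior, β_post−β_prior) successes and failures.
Total across both batches: 13−5=8 detections, 34−5=29 misses.
Subtract the second batch: 8−5=3 detections and 29−24=5 misses.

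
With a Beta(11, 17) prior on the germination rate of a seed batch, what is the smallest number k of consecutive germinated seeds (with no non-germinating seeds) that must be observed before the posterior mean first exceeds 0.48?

After k germinated seeds and 0 non-germinating seeds the posterior is Beta(11+k, 17), with mean (11+k)/(11+17+k).
Set (11+k)/(28+k) > 0.48 and solve: k > (0.48·28 − 11)/(1 − 0.48) = 4.692.
The smallest integer exceeding 4.692 is 5, and checking k=5: (16)/(33) = 0.4848 > 0.48.

k = 5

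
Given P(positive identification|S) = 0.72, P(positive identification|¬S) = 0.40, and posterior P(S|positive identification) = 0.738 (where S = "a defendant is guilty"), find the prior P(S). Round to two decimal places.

Bayes' rule in odds form gives O(S|E) = O(S)·[P(E|S)/P(E|¬S)], hence O(S) = O(S|E)/LR.
Posterior odds = 0.738/(1−0.738) = 2.8168. LR = 0.72/0.40 = 1.8000.
Prior odds = 2.8168/1.8000 = 1.5649, so P(S) = 1.5649/(1+1.5649) ≈ 0.61.

P(S) = 0.61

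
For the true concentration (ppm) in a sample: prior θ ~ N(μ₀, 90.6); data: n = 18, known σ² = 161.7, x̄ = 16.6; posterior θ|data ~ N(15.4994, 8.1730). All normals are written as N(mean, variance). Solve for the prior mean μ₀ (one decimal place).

μ₀ = 4.4

With known observation variance, the Normal–Normal posterior has precision τ_n = τ₀ + n/σ² and mean μ_n = (τ₀μ₀ + (n/σ²)x̄)/τ_n.
Here τ₀ = 1/90.6 = 0.011038 and τ_data = 18/161.7 = 0.111317, so τ_n = 0.122355.
Rearranging for μ₀: μ₀ = (μ_n·τ_n − τ_data·x̄)/τ₀ = (15.4994·0.122355 − 0.111317·16.6) / 0.011038 = 0.048567/0.011038 ≈ 4.4.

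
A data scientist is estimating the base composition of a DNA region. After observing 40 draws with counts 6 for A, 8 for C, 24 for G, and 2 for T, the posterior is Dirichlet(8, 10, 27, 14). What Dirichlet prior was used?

Dirichlet(2, 2, 3, 12)

For a Dirichlet(α) prior with multinomial counts c, the posterior is Dirichlet(α + c) componentwise.
Subtract each count from the matching posterior parameter: 8−6=2, 10−8=2, 27−24=3, 14−2=12.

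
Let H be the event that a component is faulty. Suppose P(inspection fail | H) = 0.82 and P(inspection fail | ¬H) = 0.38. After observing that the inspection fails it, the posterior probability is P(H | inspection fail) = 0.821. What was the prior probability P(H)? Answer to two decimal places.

P(H) = 0.68

In odds form, posterior odds = prior odds × likelihood ratio, so prior odds = posterior odds ÷ LR.
Posterior odds = 0.821/(1−0.821) = 4.5866. LR = 0.82/0.38 = 2.1579.
Prior odds = 4.5866/2.1579 = 2.1255, so P(H) = 2.1255/(1+2.1255) ≈ 0.68.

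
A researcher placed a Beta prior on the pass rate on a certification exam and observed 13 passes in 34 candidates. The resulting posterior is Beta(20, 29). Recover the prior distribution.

A Beta(a, b) prior with s successes and f failures in binomial data gives a Beta(a+s, b+f) posterior.
Subtract the data counts: 20−13=7, 29−21=8.

Beta(7, 8)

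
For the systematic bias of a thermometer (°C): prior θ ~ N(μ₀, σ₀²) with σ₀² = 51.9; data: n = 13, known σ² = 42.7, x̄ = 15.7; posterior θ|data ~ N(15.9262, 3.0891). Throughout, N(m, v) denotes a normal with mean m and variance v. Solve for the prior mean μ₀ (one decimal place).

μ₀ = 19.5

With known observation variance, the Normal–Normal posterior has precision τ_n = τ₀ + n/σ² and mean μ_n = (τ₀μ₀ + (n/σ²)x̄)/τ_n.
Here τ₀ = 1/51.9 = 0.019268 and τ_data = 13/42.7 = 0.304450, so τ_n = 0.323718.
Rearranging for μ₀: μ₀ = (μ_n·τ_n − τ_data·x̄)/τ₀ = (15.9262·0.323718 − 0.304450·15.7) / 0.019268 = 0.375733/0.019268 ≈ 19.5.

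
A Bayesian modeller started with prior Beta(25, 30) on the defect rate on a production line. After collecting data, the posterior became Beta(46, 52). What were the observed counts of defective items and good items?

21 defective items and 22 good items

A Beta(a, b) prior with s successes and f failures in binomial data gives a Beta(a+s, b+f) posterior.
Match parameters: s=46−25=21, f=52−30=22.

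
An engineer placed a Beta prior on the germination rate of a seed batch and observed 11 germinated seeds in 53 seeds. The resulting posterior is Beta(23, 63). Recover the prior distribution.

Beta(12, 21)

Beta is conjugate to the binomial likelihood: posterior = Beta(α+s, β+f).
So α = 23 − 11 = 12 and β = 63 − 42 = 21.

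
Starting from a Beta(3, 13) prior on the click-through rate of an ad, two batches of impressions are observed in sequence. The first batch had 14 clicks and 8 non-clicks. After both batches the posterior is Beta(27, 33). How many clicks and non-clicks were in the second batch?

10 clicks and 12 non-clicks

Sequential conjugate updates are equivalent to a single update on the pooled data, so total successes = posterior α − prior α and total failures = posterior β − prior β.
Total across both batches: 27−3=24 clicks, 33−13=20 non-clicks.
Subtract the first batch: 24−14=10 clicks and 20−8=12 non-clicks.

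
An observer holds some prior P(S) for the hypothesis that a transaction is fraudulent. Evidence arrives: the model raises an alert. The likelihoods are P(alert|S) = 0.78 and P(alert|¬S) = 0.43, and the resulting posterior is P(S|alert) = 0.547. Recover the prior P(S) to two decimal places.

P(S) = 0.40

In odds form, posterior odds = prior odds × likelihood ratio, so prior odds = posterior odds ÷ LR.
Posterior odds = 0.547/(1−0.547) = 1.2075. LR = 0.78/0.43 = 1.8140.
Prior odds = 1.2075/1.8140 = 0.6657, so P(S) = 0.6657/(1+0.6657) ≈ 0.40.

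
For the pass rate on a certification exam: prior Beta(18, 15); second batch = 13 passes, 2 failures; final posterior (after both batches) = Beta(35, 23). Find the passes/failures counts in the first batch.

Because Beta–binomial updating is additive in the counts, the combined data contributed (α_post−α_prior, β_post−β_prior) successes and failures.
Total across both batches: 35−18=17 passes, 23−15=8 failures.
Subtract the second batch: 17−13=4 passes and 8−2=6 failures.

4 passes and 6 failures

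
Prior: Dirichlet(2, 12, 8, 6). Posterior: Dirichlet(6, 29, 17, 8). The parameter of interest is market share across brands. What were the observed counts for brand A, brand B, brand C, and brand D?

For a Dirichlet(α) prior with multinomial counts c, the posterior is Dirichlet(α + c) componentwise.
Counts are posterior − prior componentwise: 6−2=4, 29−12=17, 17−8=9, 8−6=2.

counts (4, 17, 9, 2)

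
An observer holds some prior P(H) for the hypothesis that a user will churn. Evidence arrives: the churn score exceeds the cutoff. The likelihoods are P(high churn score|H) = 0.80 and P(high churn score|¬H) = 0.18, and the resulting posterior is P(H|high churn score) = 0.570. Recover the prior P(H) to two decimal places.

P(H) = 0.23

In odds form, posterior odds = prior odds × likelihood ratio, so prior odds = posterior odds ÷ LR.
Posterior odds = 0.570/(1−0.570) = 1.3256. LR = 0.80/0.18 = 4.4444.
Prior odds = 1.3256/4.4444 = 0.2983, so P(H) = 0.2983/(1+0.2983) ≈ 0.23.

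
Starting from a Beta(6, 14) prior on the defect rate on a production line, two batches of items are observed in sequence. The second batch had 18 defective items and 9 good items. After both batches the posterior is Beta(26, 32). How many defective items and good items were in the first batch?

Because Beta–binomial updating is additive in the counts, the combined data contributed (α_post−α_prior, β_post−β_prior) successes and failures.
Total across both batches: 26−6=20 defective items, 32−14=18 good items.
Subtract the second batch: 20−18=2 defective items and 18−9=9 good items.

2 defective items and 9 good items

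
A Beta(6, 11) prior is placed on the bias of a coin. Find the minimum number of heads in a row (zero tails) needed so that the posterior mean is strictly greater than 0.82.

k = 45

After k heads and 0 tails the posterior is Beta(6+k, 11), with mean (6+k)/(6+11+k).
Set (6+k)/(17+k) > 0.82 and solve: k > (0.82·17 − 6)/(1 − 0.82) = 44.111.
The smallest integer exceeding 44.111 is 45.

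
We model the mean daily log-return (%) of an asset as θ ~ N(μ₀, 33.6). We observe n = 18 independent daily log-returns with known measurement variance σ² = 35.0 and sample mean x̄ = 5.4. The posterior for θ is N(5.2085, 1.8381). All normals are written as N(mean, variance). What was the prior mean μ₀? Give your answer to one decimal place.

μ₀ = 1.9

The posterior mean is a precision-weighted average: μ_n = (τ₀μ₀ + τ_data·x̄)/(τ₀+τ_data), with τ₀=1/σ₀² and τ_data=n/σ².
Here τ₀ = 1/33.6 = 0.029762 and τ_data = 18/35.0 = 0.514286, so τ_n = 0.544048.
Rearranging for μ₀: μ₀ = (μ_n·τ_n − τ_data·x̄)/τ₀ = (5.2085·0.544048 − 0.514286·5.4) / 0.029762 = 0.056530/0.029762 ≈ 1.9.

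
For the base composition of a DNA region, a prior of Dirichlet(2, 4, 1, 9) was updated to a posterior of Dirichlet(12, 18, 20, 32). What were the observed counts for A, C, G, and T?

For a Dirichlet(α) prior with multinomial counts c, the posterior is Dirichlet(α + c) componentwise.
Counts are posterior − prior componentwise: 12−2=10, 18−4=14, 20−1=19, 32−9=23.

counts (10, 14, 19, 23)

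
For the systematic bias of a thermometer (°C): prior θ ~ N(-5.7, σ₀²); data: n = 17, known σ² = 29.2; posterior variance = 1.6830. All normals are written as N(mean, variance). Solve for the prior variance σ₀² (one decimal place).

Posterior precision equals prior precision plus data precision: 1/σ_n² = 1/σ₀² + n/σ².
So 1/σ₀² = 1/1.6830 − 17/29.2 = 0.594177 − 0.582192 = 0.011985.
Hence σ₀² = 1/0.011985 ≈ 83.4.

σ₀² = 83.4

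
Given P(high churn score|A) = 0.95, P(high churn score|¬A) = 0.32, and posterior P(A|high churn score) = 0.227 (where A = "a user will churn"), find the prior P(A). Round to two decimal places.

P(A) = 0.09

Bayes' rule in odds form gives O(A|E) = O(A)·[P(E|A)/P(E|¬A)], hence O(A) = O(A|E)/LR.
Posterior odds = 0.227/(1−0.227) = 0.2937. LR = 0.95/0.32 = 2.9688.
Prior odds = 0.2937/2.9688 = 0.0989, so P(A) = 0.0989/(1+0.0989) ≈ 0.09.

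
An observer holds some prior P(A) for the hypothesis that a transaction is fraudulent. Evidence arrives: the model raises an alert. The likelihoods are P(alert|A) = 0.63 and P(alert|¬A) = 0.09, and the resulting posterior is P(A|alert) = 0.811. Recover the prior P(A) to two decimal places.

Bayes' rule in odds form gives O(A|E) = O(A)·[P(E|A)/P(E|¬A)], hence O(A) = O(A|E)/LR.
Posterior odds = 0.811/(1−0.811) = 4.2910. LR = 0.63/0.09 = 7.0000.
Prior odds = 4.2910/7.0000 = 0.6130, so P(A) = 0.6130/(1+0.6130) ≈ 0.38.

P(A) = 0.38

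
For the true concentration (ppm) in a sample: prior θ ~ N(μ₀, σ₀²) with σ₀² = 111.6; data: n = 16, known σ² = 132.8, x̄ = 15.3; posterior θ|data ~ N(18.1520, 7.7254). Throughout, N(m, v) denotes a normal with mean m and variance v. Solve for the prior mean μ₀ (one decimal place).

The posterior mean is a precision-weighted average: μ_n = (τ₀μ₀ + τ_data·x̄)/(τ₀+τ_data), with τ₀=1/σ₀² and τ_data=n/σ².
Here τ₀ = 1/111.6 = 0.008961 and τ_data = 16/132.8 = 0.120482, so τ_n = 0.129443.
Rearranging for μ₀: μ₀ = (μ_n·τ_n − τ_data·x̄)/τ₀ = (18.1520·0.129443 − 0.120482·15.3) / 0.008961 = 0.506275/0.008961 ≈ 56.5.

μ₀ = 56.5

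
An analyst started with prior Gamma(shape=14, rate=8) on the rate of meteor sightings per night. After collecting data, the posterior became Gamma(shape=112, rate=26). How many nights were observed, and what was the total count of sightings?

n = 18 nights with total 98 sightings

Gamma–Poisson conjugacy: posterior shape = α + Σxᵢ, posterior rate = β + n.
Matching: Σxᵢ = 112 − 14 = 98 and n = 26 − 8 = 18.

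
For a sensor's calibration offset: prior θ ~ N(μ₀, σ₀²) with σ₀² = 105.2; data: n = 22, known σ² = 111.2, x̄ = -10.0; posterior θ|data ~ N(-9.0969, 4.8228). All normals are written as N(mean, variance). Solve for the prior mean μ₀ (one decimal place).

μ₀ = 9.7

The posterior mean is a precision-weighted average: μ_n = (τ₀μ₀ + τ_data·x̄)/(τ₀+τ_data), with τ₀=1/σ₀² and τ_data=n/σ².
Here τ₀ = 1/105.2 = 0.009506 and τ_data = 22/111.2 = 0.197842, so τ_n = 0.207348.
Rearranging for μ₀: μ₀ = (μ_n·τ_n − τ_data·x̄)/τ₀ = (-9.0969·0.207348 − 0.197842·-10.0) / 0.009506 = 0.092196/0.009506 ≈ 9.7.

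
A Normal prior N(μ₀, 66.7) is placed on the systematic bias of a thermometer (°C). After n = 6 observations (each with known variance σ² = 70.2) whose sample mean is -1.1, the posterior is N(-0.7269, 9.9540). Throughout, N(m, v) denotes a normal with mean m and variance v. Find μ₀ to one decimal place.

μ₀ = 1.4

The posterior mean is a precision-weighted average: μ_n = (τ₀μ₀ + τ_data·x̄)/(τ₀+τ_data), with τ₀=1/σ₀² and τ_data=n/σ².
Here τ₀ = 1/66.7 = 0.014993 and τ_data = 6/70.2 = 0.085470, so τ_n = 0.100463.
Rearranging for μ₀: μ₀ = (μ_n·τ_n − τ_data·x̄)/τ₀ = (-0.7269·0.100463 − 0.085470·-1.1) / 0.014993 = 0.020990/0.014993 ≈ 1.4.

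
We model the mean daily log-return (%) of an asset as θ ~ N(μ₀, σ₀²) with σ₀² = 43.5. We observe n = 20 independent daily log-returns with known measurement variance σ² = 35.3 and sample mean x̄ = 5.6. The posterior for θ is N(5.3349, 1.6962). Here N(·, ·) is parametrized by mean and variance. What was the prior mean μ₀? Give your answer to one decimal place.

The posterior mean is a precision-weighted average: μ_n = (τ₀μ₀ + τ_data·x̄)/(τ₀+τ_data), with τ₀=1/σ₀² and τ_data=n/σ².
Here τ₀ = 1/43.5 = 0.022989 and τ_data = 20/35.3 = 0.566572, so τ_n = 0.589561.
Rearranging for μ₀: μ₀ = (μ_n·τ_n − τ_data·x̄)/τ₀ = (5.3349·0.589561 − 0.566572·5.6) / 0.022989 = -0.027554/0.022989 ≈ -1.2.

μ₀ = -1.2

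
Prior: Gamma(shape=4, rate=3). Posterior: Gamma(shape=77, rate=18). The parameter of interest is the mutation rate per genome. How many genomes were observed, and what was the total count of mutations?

n = 15 genomes with total 73 mutations

Gamma–Poisson conjugacy: posterior shape = α + Σxᵢ, posterior rate = β + n.
Matching: Σxᵢ = 77 − 4 = 73 and n = 18 − 3 = 15.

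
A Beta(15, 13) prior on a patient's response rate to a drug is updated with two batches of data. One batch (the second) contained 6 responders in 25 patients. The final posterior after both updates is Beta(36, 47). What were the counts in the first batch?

Because Beta–binomial updating is additive in the counts, the combined data contributed (α_post−α_prior, β_post−β_prior) successes and failures.
Total across both batches: 36−15=21 responders, 47−13=34 non-responders.
Subtract the second batch: 21−6=15 responders and 34−19=15 non-responders.

15 responders and 15 non-responders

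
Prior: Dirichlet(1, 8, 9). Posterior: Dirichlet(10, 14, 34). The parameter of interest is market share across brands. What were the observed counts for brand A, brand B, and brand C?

For a Dirichlet(α) prior with multinomial counts c, the posterior is Dirichlet(α + c) componentwise.
Counts are posterior − prior componentwise: 10−1=9, 14−8=6, 34−9=25.

counts (9, 6, 25)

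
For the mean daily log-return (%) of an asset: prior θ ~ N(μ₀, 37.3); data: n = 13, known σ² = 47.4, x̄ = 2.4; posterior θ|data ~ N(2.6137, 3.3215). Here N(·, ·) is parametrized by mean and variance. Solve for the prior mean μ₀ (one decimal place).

μ₀ = 4.8

With known observation variance, the Normal–Normal posterior has precision τ_n = τ₀ + n/σ² and mean μ_n = (τ₀μ₀ + (n/σ²)x̄)/τ_n.
Here τ₀ = 1/37.3 = 0.026810 and τ_data = 13/47.4 = 0.274262, so τ_n = 0.301072.
Rearranging for μ₀: μ₀ = (μ_n·τ_n − τ_data·x̄)/τ₀ = (2.6137·0.301072 − 0.274262·2.4) / 0.026810 = 0.128683/0.026810 ≈ 4.8.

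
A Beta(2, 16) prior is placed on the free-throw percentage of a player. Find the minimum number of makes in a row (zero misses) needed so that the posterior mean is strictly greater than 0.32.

k = 6

After k makes and 0 misses the posterior is Beta(2+k, 16), with mean (2+k)/(2+16+k).
Set (2+k)/(18+k) > 0.32 and solve: k > (0.32·18 − 2)/(1 − 0.32) = 5.529.
The smallest integer exceeding 5.529 is 6.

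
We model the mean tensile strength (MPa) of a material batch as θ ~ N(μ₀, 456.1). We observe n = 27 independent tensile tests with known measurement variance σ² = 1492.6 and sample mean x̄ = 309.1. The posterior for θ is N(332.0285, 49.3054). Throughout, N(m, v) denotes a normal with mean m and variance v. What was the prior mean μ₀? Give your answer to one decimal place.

μ₀ = 521.2

With known observation variance, the Normal–Normal posterior has precision τ_n = τ₀ + n/σ² and mean μ_n = (τ₀μ₀ + (n/σ²)x̄)/τ_n.
Here τ₀ = 1/456.1 = 0.002193 and τ_data = 27/1492.6 = 0.018089, so τ_n = 0.020282.
Rearranging for μ₀: μ₀ = (μ_n·τ_n − τ_data·x̄)/τ₀ = (332.0285·0.020282 − 0.018089·309.1) / 0.002193 = 1.142892/0.002193 ≈ 521.2.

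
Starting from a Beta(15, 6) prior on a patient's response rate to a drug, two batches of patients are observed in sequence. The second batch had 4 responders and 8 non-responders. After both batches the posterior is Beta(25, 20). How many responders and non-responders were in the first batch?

Because Beta–binomial updating is additive in the counts, the combined data contributed (α_post−α_prior, β_post−β_prior) successes and failures.
Total across both batches: 25−15=10 responders, 20−6=14 non-responders.
Subtract the second batch: 10−4=6 responders and 14−8=6 non-responders.

6 responders and 6 non-responders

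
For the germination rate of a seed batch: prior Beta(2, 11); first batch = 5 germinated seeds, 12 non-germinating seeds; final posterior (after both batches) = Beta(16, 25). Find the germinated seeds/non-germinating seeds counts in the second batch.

9 germinated seeds and 2 non-germinating seeds

Because Beta–binomial updating is additive in the counts, the combined data contributed (α_post−α_prior, β_post−β_prior) successes and failures.
Total across both batches: 16−2=14 germinated seeds, 25−11=14 non-germinating seeds.
Subtract the first batch: 14−5=9 germinated seeds and 14−12=2 non-germinating seeds.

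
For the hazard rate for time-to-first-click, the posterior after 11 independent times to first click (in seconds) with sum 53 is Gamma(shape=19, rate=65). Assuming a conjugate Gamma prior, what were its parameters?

Gamma(shape=8, rate=12)

Gamma–exponential conjugacy: posterior shape = α + n, posterior rate = β + Σtᵢ.
So α = 19 − 11 = 8 and β = 65 − 53 = 12.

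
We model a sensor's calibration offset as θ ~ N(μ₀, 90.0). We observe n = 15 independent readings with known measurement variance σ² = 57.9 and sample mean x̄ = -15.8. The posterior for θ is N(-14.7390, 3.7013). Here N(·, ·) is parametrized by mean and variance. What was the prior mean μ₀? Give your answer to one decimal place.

With known observation variance, the Normal–Normal posterior has precision τ_n = τ₀ + n/σ² and mean μ_n = (τ₀μ₀ + (n/σ²)x̄)/τ_n.
Here τ₀ = 1/90.0 = 0.011111 and τ_data = 15/57.9 = 0.259067, so τ_n = 0.270178.
Rearranging for μ₀: μ₀ = (μ_n·τ_n − τ_data·x̄)/τ₀ = (-14.7390·0.270178 − 0.259067·-15.8) / 0.011111 = 0.111105/0.011111 ≈ 10.0.

μ₀ = 10.0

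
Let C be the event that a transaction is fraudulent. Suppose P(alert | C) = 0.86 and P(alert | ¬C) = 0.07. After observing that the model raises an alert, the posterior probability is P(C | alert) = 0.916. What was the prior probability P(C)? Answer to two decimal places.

P(C) = 0.47

In odds form, posterior odds = prior odds × likelihood ratio, so prior odds = posterior odds ÷ LR.
Posterior odds = 0.916/(1−0.916) = 10.9048. LR = 0.86/0.07 = 12.2857.
Prior odds = 10.9048/12.2857 = 0.8876, so P(C) = 0.8876/(1+0.8876) ≈ 0.47.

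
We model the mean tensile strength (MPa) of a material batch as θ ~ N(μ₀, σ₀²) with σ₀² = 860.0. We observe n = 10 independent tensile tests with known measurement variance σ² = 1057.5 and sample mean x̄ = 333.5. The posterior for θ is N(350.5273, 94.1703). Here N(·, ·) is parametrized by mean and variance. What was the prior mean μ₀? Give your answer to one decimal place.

μ₀ = 489.0

The posterior mean is a precision-weighted average: μ_n = (τ₀μ₀ + τ_data·x̄)/(τ₀+τ_data), with τ₀=1/σ₀² and τ_data=n/σ².
Here τ₀ = 1/860.0 = 0.001163 and τ_data = 10/1057.5 = 0.009456, so τ_n = 0.010619.
Rearranging for μ₀: μ₀ = (μ_n·τ_n − τ_data·x̄)/τ₀ = (350.5273·0.010619 − 0.009456·333.5) / 0.001163 = 0.568673/0.001163 ≈ 489.0.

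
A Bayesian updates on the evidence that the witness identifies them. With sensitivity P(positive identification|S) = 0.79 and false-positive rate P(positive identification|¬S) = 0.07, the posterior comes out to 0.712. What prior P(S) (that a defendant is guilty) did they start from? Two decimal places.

In odds form, posterior odds = prior odds × likelihood ratio, so prior odds = posterior odds ÷ LR.
Posterior odds = 0.712/(1−0.712) = 2.4722. LR = 0.79/0.07 = 11.2857.
Prior odds = 2.4722/11.2857 = 0.2191, so P(S) = 0.2191/(1+0.2191) ≈ 0.18.

P(S) = 0.18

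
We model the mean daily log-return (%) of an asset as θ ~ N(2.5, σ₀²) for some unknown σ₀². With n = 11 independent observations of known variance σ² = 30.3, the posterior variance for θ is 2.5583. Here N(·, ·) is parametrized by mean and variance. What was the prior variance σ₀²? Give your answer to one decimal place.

For the Normal–Normal model with known σ², precisions add: τ_n = τ₀ + n/σ².
So 1/σ₀² = 1/2.5583 − 11/30.3 = 0.390885 − 0.363036 = 0.027849.
Hence σ₀² = 1/0.027849 ≈ 35.9.

σ₀² = 35.9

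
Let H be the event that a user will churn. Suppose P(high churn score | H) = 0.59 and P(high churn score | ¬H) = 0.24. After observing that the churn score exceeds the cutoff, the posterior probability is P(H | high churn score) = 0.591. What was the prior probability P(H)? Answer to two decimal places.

P(H) = 0.37

In odds form, posterior odds = prior odds × likelihood ratio, so prior odds = posterior odds ÷ LR.
Posterior odds = 0.591/(1−0.591) = 1.4450. LR = 0.59/0.24 = 2.4583.
Prior odds = 1.4450/2.4583 = 0.5878, so P(H) = 0.5878/(1+0.5878) ≈ 0.37.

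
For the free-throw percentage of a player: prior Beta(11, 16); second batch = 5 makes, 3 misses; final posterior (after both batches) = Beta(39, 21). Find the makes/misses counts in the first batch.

23 makes and 2 misses

Because Beta–binomial updating is additive in the counts, the combined data contributed (α_post−α_prior, β_post−β_prior) successes and failures.
Total across both batches: 39−11=28 makes, 21−16=5 misses.
Subtract the second batch: 28−5=23 makes and 5−3=2 misses.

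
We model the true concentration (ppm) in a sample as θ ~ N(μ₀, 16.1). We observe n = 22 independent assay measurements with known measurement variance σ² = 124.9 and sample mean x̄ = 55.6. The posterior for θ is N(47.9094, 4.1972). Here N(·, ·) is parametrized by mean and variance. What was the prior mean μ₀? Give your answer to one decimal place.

With known observation variance, the Normal–Normal posterior has precision τ_n = τ₀ + n/σ² and mean μ_n = (τ₀μ₀ + (n/σ²)x̄)/τ_n.
Here τ₀ = 1/16.1 = 0.062112 and τ_data = 22/124.9 = 0.176141, so τ_n = 0.238253.
Rearranging for μ₀: μ₀ = (μ_n·τ_n − τ_data·x̄)/τ₀ = (47.9094·0.238253 − 0.176141·55.6) / 0.062112 = 1.621119/0.062112 ≈ 26.1.

μ₀ = 26.1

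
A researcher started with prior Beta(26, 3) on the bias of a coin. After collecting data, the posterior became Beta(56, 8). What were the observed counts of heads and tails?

30 heads and 5 tails

Under Beta–binomial conjugacy the posterior parameters are (α+s, β+f).
So s = 56 − 26 = 30 and f = 8 − 3 = 5.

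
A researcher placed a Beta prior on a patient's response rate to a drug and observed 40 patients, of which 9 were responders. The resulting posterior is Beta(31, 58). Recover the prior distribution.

A Beta(a, b) prior with s successes and f failures in binomial data gives a Beta(a+s, b+f) posterior.
Subtract the data counts: 31−9=22, 58−31=27.

Beta(22, 27)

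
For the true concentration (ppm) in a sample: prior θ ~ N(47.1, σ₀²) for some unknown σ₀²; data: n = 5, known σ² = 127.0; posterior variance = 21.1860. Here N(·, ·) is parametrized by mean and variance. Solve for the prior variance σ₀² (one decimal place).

σ₀² = 127.7

Posterior precision equals prior precision plus data precision: 1/σ_n² = 1/σ₀² + n/σ².
So 1/σ₀² = 1/21.1860 − 5/127.0 = 0.047201 − 0.039370 = 0.007831.
Hence σ₀² = 1/0.007831 ≈ 127.7.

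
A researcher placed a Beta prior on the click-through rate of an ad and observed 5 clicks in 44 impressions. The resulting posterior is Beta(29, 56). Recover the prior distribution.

Beta(24, 17)

Under Beta–binomial conjugacy the posterior parameters are (α+s, β+f).
Subtract the data counts: 29−5=24, 56−39=17.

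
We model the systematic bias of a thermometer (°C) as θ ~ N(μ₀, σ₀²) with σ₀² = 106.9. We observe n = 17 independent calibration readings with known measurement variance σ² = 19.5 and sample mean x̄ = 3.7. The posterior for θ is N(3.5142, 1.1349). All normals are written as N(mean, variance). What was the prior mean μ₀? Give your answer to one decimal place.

With known observation variance, the Normal–Normal posterior has precision τ_n = τ₀ + n/σ² and mean μ_n = (τ₀μ₀ + (n/σ²)x̄)/τ_n.
Here τ₀ = 1/106.9 = 0.009355 and τ_data = 17/19.5 = 0.871795, so τ_n = 0.881150.
Rearranging for μ₀: μ₀ = (μ_n·τ_n − τ_data·x̄)/τ₀ = (3.5142·0.881150 − 0.871795·3.7) / 0.009355 = -0.129104/0.009355 ≈ -13.8.

μ₀ = -13.8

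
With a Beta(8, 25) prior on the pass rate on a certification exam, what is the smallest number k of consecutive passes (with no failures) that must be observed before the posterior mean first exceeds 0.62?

k = 33

After k passes and 0 failures the posterior is Beta(8+k, 25), with mean (8+k)/(8+25+k).
Set (8+k)/(33+k) > 0.62 and solve: k > (0.62·33 − 8)/(1 − 0.62) = 32.789.
The smallest integer exceeding 32.789 is 33.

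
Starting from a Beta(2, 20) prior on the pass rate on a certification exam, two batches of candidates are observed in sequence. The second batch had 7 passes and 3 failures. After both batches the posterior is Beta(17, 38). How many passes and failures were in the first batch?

Sequential conjugate updates are equivalent to a single update on the pooled data, so total successes = posterior α − prior α and total failures = posterior β − prior β.
Total across both batches: 17−2=15 passes, 38−20=18 failures.
Subtract the second batch: 15−7=8 passes and 18−3=15 failures.

8 passes and 15 failures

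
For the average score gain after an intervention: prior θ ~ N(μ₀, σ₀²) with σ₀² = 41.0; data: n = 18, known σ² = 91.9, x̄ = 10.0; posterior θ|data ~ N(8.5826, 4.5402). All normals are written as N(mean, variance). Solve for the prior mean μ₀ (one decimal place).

μ₀ = -2.8

With known observation variance, the Normal–Normal posterior has precision τ_n = τ₀ + n/σ² and mean μ_n = (τ₀μ₀ + (n/σ²)x̄)/τ_n.
Here τ₀ = 1/41.0 = 0.024390 and τ_data = 18/91.9 = 0.195865, so τ_n = 0.220255.
Rearranging for μ₀: μ₀ = (μ_n·τ_n − τ_data·x̄)/τ₀ = (8.5826·0.220255 − 0.195865·10.0) / 0.024390 = -0.068289/0.024390 ≈ -2.8.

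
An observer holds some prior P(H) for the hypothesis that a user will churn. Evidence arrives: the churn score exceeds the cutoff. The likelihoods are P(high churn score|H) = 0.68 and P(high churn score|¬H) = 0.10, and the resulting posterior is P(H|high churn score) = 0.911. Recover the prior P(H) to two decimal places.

P(H) = 0.60

Bayes' rule in odds form gives O(H|E) = O(H)·[P(E|H)/P(E|¬H)], hence O(H) = O(H|E)/LR.
Posterior odds = 0.911/(1−0.911) = 10.2360. LR = 0.68/0.10 = 6.8000.
Prior odds = 10.2360/6.8000 = 1.5053, so P(H) = 1.5053/(1+1.5053) ≈ 0.60.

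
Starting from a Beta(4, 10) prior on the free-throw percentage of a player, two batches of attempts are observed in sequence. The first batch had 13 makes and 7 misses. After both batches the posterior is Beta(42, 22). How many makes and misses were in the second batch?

25 makes and 5 misses

Sequential conjugate updates are equivalent to a single update on the pooled data, so total successes = posterior α − prior α and total failures = posterior β − prior β.
Total across both batches: 42−4=38 makes, 22−10=12 misses.
Subtract the first batch: 38−13=25 makes and 12−7=5 misses.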